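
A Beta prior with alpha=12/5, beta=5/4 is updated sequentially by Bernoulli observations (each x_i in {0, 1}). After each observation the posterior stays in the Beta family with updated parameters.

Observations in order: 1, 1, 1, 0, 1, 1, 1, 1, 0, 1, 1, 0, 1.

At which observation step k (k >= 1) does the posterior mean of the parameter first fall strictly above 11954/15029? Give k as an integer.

k = 3

obs 1: x=1 → posterior Beta(17/5, 5/4)
obs 2: x=1 → posterior Beta(22/5, 5/4)
obs 3: x=1 → posterior Beta(27/5, 5/4)
obs 4: x=0 → posterior Beta(27/5, 9/4)
obs 5: x=1 → posterior Beta(32/5, 9/4)
obs 6: x=1 → posterior Beta(37/5, 9/4)
obs 7: x=1 → posterior Beta(42/5, 9/4)
obs 8: x=1 → posterior Beta(47/5, 9/4)
obs 9: x=0 → posterior Beta(47/5, 13/4)
obs 10: x=1 → posterior Beta(52/5, 13/4)
obs 11: x=1 → posterior Beta(57/5, 13/4)
obs 12: x=0 → posterior Beta(57/5, 17/4)
obs 13: x=1 → posterior Beta(62/5, 17/4)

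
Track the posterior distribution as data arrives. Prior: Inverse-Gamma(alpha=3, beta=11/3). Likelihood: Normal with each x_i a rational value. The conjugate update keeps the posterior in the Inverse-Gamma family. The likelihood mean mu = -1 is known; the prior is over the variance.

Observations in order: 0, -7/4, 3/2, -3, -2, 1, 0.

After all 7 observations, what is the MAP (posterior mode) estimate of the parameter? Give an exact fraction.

1207/720

obs 1: x=0 → posterior Inverse-Gamma(7/2, 25/6)
obs 2: x=-7/4 → posterior Inverse-Gamma(4, 427/96)
obs 3: x=3/2 → posterior Inverse-Gamma(9/2, 727/96)
obs 4: x=-3 → posterior Inverse-Gamma(5, 919/96)
obs 5: x=-2 → posterior Inverse-Gamma(11/2, 967/96)
obs 6: x=1 → posterior Inverse-Gamma(6, 1159/96)
obs 7: x=0 → posterior Inverse-Gamma(13/2, 1207/96)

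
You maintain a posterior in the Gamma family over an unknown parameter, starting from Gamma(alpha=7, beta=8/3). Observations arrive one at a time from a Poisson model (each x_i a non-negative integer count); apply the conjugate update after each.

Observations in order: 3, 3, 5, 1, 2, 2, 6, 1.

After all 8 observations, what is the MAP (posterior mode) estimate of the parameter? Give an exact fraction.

obs 1: x=3 → posterior Gamma(10, 11/3)
obs 2: x=3 → posterior Gamma(13, 14/3)
obs 3: x=5 → posterior Gamma(18, 17/3)
obs 4: x=1 → posterior Gamma(19, 20/3)
obs 5: x=2 → posterior Gamma(21, 23/3)
obs 6: x=2 → posterior Gamma(23, 26/3)
obs 7: x=6 → posterior Gamma(29, 29/3)
obs 8: x=1 → posterior Gamma(30, 32/3)

87/32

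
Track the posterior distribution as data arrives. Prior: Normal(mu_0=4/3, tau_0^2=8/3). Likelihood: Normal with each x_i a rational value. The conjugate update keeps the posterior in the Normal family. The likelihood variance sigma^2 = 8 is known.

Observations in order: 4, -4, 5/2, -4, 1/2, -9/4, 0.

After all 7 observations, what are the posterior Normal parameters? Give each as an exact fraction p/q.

mu_0=3/40, tau_0^2=4/5

obs 1: x=4 → posterior Normal(2, 2)
obs 2: x=-4 → posterior Normal(4/5, 8/5)
obs 3: x=5/2 → posterior Normal(13/12, 4/3)
obs 4: x=-4 → posterior Normal(5/14, 8/7)
obs 5: x=1/2 → posterior Normal(3/8, 1)
obs 6: x=-9/4 → posterior Normal(1/12, 8/9)
obs 7: x=0 → posterior Normal(3/40, 4/5)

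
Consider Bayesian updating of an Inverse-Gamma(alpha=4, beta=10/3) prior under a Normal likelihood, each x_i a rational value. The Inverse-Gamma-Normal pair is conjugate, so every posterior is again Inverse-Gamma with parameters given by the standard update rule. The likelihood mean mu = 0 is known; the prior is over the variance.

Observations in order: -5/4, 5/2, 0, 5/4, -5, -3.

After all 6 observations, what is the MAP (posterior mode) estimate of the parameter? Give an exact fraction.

obs 1: x=-5/4 → posterior Inverse-Gamma(9/2, 395/96)
obs 2: x=5/2 → posterior Inverse-Gamma(5, 695/96)
obs 3: x=0 → posterior Inverse-Gamma(11/2, 695/96)
obs 4: x=5/4 → posterior Inverse-Gamma(6, 385/48)
obs 5: x=-5 → posterior Inverse-Gamma(13/2, 985/48)
obs 6: x=-3 → posterior Inverse-Gamma(7, 1201/48)

1201/384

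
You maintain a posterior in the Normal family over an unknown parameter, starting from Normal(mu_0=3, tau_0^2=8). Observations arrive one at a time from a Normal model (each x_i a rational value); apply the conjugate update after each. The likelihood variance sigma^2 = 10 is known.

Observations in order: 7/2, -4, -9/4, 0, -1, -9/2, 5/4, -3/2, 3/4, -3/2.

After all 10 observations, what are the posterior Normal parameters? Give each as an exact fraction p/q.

mu_0=-22/45, tau_0^2=8/9

obs 1: x=7/2 → posterior Normal(29/9, 40/9)
obs 2: x=-4 → posterior Normal(1, 40/13)
obs 3: x=-9/4 → posterior Normal(4/17, 40/17)
obs 4: x=0 → posterior Normal(4/21, 40/21)
obs 5: x=-1 → posterior Normal(0, 8/5)
obs 6: x=-9/2 → posterior Normal(-18/29, 40/29)
obs 7: x=5/4 → posterior Normal(-13/33, 40/33)
obs 8: x=-3/2 → posterior Normal(-19/37, 40/37)
obs 9: x=3/4 → posterior Normal(-16/41, 40/41)
obs 10: x=-3/2 → posterior Normal(-22/45, 8/9)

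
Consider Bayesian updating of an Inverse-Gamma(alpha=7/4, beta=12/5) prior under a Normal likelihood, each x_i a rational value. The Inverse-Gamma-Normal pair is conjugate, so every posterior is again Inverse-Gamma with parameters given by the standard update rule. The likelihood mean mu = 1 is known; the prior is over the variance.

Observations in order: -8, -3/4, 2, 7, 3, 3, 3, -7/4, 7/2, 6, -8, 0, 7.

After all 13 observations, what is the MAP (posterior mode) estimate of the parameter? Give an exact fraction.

11787/740

obs 1: x=-8 → posterior Inverse-Gamma(9/4, 429/10)
obs 2: x=-3/4 → posterior Inverse-Gamma(11/4, 7109/160)
obs 3: x=2 → posterior Inverse-Gamma(13/4, 7189/160)
obs 4: x=7 → posterior Inverse-Gamma(15/4, 10069/160)
obs 5: x=3 → posterior Inverse-Gamma(17/4, 10389/160)
obs 6: x=3 → posterior Inverse-Gamma(19/4, 10709/160)
obs 7: x=3 → posterior Inverse-Gamma(21/4, 11029/160)
obs 8: x=-7/4 → posterior Inverse-Gamma(23/4, 5817/80)
obs 9: x=7/2 → posterior Inverse-Gamma(25/4, 6067/80)
obs 10: x=6 → posterior Inverse-Gamma(27/4, 7067/80)
obs 11: x=-8 → posterior Inverse-Gamma(29/4, 10307/80)
obs 12: x=0 → posterior Inverse-Gamma(31/4, 10347/80)
obs 13: x=7 → posterior Inverse-Gamma(33/4, 11787/80)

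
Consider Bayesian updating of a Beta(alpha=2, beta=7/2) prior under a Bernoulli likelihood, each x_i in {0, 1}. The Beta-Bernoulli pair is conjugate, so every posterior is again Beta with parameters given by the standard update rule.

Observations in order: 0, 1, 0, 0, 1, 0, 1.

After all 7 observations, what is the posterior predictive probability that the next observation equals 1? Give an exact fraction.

obs 1: x=0 → posterior Beta(2, 9/2)
obs 2: x=1 → posterior Beta(3, 9/2)
obs 3: x=0 → posterior Beta(3, 11/2)
obs 4: x=0 → posterior Beta(3, 13/2)
obs 5: x=1 → posterior Beta(4, 13/2)
obs 6: x=0 → posterior Beta(4, 15/2)
obs 7: x=1 → posterior Beta(5, 15/2)

2/5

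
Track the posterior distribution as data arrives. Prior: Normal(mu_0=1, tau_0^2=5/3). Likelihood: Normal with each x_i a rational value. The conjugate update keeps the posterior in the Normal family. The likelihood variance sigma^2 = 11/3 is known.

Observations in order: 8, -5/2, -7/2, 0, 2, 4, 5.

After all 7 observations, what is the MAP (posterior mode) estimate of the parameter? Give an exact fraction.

38/23

obs 1: x=8 → posterior Normal(51/16, 55/48)
obs 2: x=-5/2 → posterior Normal(11/6, 55/63)
obs 3: x=-7/2 → posterior Normal(21/26, 55/78)
obs 4: x=0 → posterior Normal(21/31, 55/93)
obs 5: x=2 → posterior Normal(31/36, 55/108)
obs 6: x=4 → posterior Normal(51/41, 55/123)
obs 7: x=5 → posterior Normal(38/23, 55/138)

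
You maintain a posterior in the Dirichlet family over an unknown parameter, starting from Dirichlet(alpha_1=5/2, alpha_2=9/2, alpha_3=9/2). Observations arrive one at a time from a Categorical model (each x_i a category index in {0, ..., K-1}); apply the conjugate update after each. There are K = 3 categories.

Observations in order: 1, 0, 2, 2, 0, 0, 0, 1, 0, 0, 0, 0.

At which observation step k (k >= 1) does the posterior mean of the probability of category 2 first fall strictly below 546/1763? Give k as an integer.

obs 1: x=1 → posterior Dirichlet(5/2, 11/2, 9/2)
obs 2: x=0 → posterior Dirichlet(7/2, 11/2, 9/2)
obs 3: x=2 → posterior Dirichlet(7/2, 11/2, 11/2)
obs 4: x=2 → posterior Dirichlet(7/2, 11/2, 13/2)
obs 5: x=0 → posterior Dirichlet(9/2, 11/2, 13/2)
obs 6: x=0 → posterior Dirichlet(11/2, 11/2, 13/2)
obs 7: x=0 → posterior Dirichlet(13/2, 11/2, 13/2)
obs 8: x=1 → posterior Dirichlet(13/2, 13/2, 13/2)
obs 9: x=0 → posterior Dirichlet(15/2, 13/2, 13/2)
obs 10: x=0 → posterior Dirichlet(17/2, 13/2, 13/2)
obs 11: x=0 → posterior Dirichlet(19/2, 13/2, 13/2)
obs 12: x=0 → posterior Dirichlet(21/2, 13/2, 13/2)

k = 10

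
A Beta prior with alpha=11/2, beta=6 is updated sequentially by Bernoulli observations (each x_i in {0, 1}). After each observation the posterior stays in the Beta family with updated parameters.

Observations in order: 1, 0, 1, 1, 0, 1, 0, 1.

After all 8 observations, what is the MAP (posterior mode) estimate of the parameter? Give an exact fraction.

obs 1: x=1 → posterior Beta(13/2, 6)
obs 2: x=0 → posterior Beta(13/2, 7)
obs 3: x=1 → posterior Beta(15/2, 7)
obs 4: x=1 → posterior Beta(17/2, 7)
obs 5: x=0 → posterior Beta(17/2, 8)
obs 6: x=1 → posterior Beta(19/2, 8)
obs 7: x=0 → posterior Beta(19/2, 9)
obs 8: x=1 → posterior Beta(21/2, 9)

19/35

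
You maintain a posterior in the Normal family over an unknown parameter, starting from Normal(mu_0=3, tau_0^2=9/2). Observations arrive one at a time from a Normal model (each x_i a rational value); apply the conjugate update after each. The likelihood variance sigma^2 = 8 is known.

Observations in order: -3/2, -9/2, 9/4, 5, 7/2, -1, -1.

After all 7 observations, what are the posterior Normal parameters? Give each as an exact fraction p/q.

mu_0=291/316, tau_0^2=72/79

obs 1: x=-3/2 → posterior Normal(69/50, 72/25)
obs 2: x=-9/2 → posterior Normal(-3/17, 36/17)
obs 3: x=9/4 → posterior Normal(57/172, 72/43)
obs 4: x=5 → posterior Normal(237/208, 18/13)
obs 5: x=7/2 → posterior Normal(363/244, 72/61)
obs 6: x=-1 → posterior Normal(327/280, 36/35)
obs 7: x=-1 → posterior Normal(291/316, 72/79)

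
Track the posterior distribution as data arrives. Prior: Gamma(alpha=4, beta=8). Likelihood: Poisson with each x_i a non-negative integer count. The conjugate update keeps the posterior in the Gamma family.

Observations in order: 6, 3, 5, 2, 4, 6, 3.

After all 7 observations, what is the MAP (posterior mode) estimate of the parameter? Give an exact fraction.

32/15

obs 1: x=6 → posterior Gamma(10, 9)
obs 2: x=3 → posterior Gamma(13, 10)
obs 3: x=5 → posterior Gamma(18, 11)
obs 4: x=2 → posterior Gamma(20, 12)
obs 5: x=4 → posterior Gamma(24, 13)
obs 6: x=6 → posterior Gamma(30, 14)
obs 7: x=3 → posterior Gamma(33, 15)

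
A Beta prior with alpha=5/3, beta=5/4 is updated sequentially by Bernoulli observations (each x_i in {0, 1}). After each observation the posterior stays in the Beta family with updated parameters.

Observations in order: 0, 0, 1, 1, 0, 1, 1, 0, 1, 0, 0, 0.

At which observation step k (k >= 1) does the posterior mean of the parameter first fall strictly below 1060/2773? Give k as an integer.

obs 1: x=0 → posterior Beta(5/3, 9/4)
obs 2: x=0 → posterior Beta(5/3, 13/4)
obs 3: x=1 → posterior Beta(8/3, 13/4)
obs 4: x=1 → posterior Beta(11/3, 13/4)
obs 5: x=0 → posterior Beta(11/3, 17/4)
obs 6: x=1 → posterior Beta(14/3, 17/4)
obs 7: x=1 → posterior Beta(17/3, 17/4)
obs 8: x=0 → posterior Beta(17/3, 21/4)
obs 9: x=1 → posterior Beta(20/3, 21/4)
obs 10: x=0 → posterior Beta(20/3, 25/4)
obs 11: x=0 → posterior Beta(20/3, 29/4)
obs 12: x=0 → posterior Beta(20/3, 33/4)

k = 2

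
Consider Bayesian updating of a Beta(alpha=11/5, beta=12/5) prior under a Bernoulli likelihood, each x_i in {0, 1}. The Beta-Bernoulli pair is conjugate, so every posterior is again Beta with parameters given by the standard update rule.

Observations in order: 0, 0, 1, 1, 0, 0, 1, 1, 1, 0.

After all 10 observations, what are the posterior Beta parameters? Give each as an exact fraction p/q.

alpha=36/5, beta=37/5

obs 1: x=0 → posterior Beta(11/5, 17/5)
obs 2: x=0 → posterior Beta(11/5, 22/5)
obs 3: x=1 → posterior Beta(16/5, 22/5)
obs 4: x=1 → posterior Beta(21/5, 22/5)
obs 5: x=0 → posterior Beta(21/5, 27/5)
obs 6: x=0 → posterior Beta(21/5, 32/5)
obs 7: x=1 → posterior Beta(26/5, 32/5)
obs 8: x=1 → posterior Beta(31/5, 32/5)
obs 9: x=1 → posterior Beta(36/5, 32/5)
obs 10: x=0 → posterior Beta(36/5, 37/5)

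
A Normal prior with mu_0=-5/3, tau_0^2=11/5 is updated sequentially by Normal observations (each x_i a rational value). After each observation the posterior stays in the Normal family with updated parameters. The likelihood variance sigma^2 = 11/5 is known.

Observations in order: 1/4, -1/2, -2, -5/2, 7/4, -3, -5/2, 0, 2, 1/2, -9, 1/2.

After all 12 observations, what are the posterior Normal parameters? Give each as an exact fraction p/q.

obs 1: x=1/4 → posterior Normal(-17/24, 11/10)
obs 2: x=-1/2 → posterior Normal(-23/36, 11/15)
obs 3: x=-2 → posterior Normal(-47/48, 11/20)
obs 4: x=-5/2 → posterior Normal(-77/60, 11/25)
obs 5: x=7/4 → posterior Normal(-7/9, 11/30)
obs 6: x=-3 → posterior Normal(-23/21, 11/35)
obs 7: x=-5/2 → posterior Normal(-61/48, 11/40)
obs 8: x=0 → posterior Normal(-61/54, 11/45)
obs 9: x=2 → posterior Normal(-49/60, 11/50)
obs 10: x=1/2 → posterior Normal(-23/33, 1/5)
obs 11: x=-9 → posterior Normal(-25/18, 11/60)
obs 12: x=1/2 → posterior Normal(-97/78, 11/65)

mu_0=-97/78, tau_0^2=11/65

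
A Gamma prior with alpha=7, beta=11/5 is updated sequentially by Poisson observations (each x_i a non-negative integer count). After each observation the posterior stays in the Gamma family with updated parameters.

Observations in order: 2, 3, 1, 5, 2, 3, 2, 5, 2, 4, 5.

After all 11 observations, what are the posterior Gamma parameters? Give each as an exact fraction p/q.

alpha=41, beta=66/5

obs 1: x=2 → posterior Gamma(9, 16/5)
obs 2: x=3 → posterior Gamma(12, 21/5)
obs 3: x=1 → posterior Gamma(13, 26/5)
obs 4: x=5 → posterior Gamma(18, 31/5)
obs 5: x=2 → posterior Gamma(20, 36/5)
obs 6: x=3 → posterior Gamma(23, 41/5)
obs 7: x=2 → posterior Gamma(25, 46/5)
obs 8: x=5 → posterior Gamma(30, 51/5)
obs 9: x=2 → posterior Gamma(32, 56/5)
obs 10: x=4 → posterior Gamma(36, 61/5)
obs 11: x=5 → posterior Gamma(41, 66/5)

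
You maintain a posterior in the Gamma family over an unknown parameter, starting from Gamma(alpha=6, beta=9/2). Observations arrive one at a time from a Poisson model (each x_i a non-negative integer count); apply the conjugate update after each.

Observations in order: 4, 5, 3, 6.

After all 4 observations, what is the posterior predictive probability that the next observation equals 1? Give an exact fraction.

obs 1: x=4 → posterior Gamma(10, 11/2)
obs 2: x=5 → posterior Gamma(15, 13/2)
obs 3: x=3 → posterior Gamma(18, 15/2)
obs 4: x=6 → posterior Gamma(24, 17/2)

16293536223101371422888197621808/93076495688256089536609610280499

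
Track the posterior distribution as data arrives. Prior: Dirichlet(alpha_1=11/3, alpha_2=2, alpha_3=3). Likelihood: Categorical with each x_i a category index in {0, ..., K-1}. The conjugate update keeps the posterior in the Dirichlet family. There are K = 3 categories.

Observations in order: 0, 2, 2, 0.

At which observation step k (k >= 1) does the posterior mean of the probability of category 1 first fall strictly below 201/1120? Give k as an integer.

k = 3

obs 1: x=0 → posterior Dirichlet(14/3, 2, 3)
obs 2: x=2 → posterior Dirichlet(14/3, 2, 4)
obs 3: x=2 → posterior Dirichlet(14/3, 2, 5)
obs 4: x=0 → posterior Dirichlet(17/3, 2, 5)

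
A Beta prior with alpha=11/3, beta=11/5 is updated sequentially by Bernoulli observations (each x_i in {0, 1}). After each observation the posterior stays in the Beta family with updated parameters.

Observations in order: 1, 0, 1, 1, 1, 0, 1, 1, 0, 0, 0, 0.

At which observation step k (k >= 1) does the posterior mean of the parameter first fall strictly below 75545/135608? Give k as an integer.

k = 12

obs 1: x=1 → posterior Beta(14/3, 11/5)
obs 2: x=0 → posterior Beta(14/3, 16/5)
obs 3: x=1 → posterior Beta(17/3, 16/5)
obs 4: x=1 → posterior Beta(20/3, 16/5)
obs 5: x=1 → posterior Beta(23/3, 16/5)
obs 6: x=0 → posterior Beta(23/3, 21/5)
obs 7: x=1 → posterior Beta(26/3, 21/5)
obs 8: x=1 → posterior Beta(29/3, 21/5)
obs 9: x=0 → posterior Beta(29/3, 26/5)
obs 10: x=0 → posterior Beta(29/3, 31/5)
obs 11: x=0 → posterior Beta(29/3, 36/5)
obs 12: x=0 → posterior Beta(29/3, 41/5)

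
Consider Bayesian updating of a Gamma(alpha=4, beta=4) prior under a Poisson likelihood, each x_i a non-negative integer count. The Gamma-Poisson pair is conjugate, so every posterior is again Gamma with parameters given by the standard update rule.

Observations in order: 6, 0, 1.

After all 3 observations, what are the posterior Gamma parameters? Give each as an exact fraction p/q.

alpha=11, beta=7

obs 1: x=6 → posterior Gamma(10, 5)
obs 2: x=0 → posterior Gamma(10, 6)
obs 3: x=1 → posterior Gamma(11, 7)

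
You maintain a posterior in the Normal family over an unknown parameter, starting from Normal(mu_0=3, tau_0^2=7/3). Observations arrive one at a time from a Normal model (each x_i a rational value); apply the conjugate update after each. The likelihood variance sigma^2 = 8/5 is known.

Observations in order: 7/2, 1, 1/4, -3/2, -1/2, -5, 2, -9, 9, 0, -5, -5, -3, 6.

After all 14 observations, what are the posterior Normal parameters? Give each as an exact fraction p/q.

obs 1: x=7/2 → posterior Normal(389/118, 56/59)
obs 2: x=1 → posterior Normal(459/188, 28/47)
obs 3: x=1/4 → posterior Normal(953/516, 56/129)
obs 4: x=-3/2 → posterior Normal(743/656, 14/41)
obs 5: x=-1/2 → posterior Normal(673/796, 56/199)
obs 6: x=-5 → posterior Normal(-3/104, 28/117)
obs 7: x=2 → posterior Normal(253/1076, 56/269)
obs 8: x=-9 → posterior Normal(-53/64, 7/38)
obs 9: x=9 → posterior Normal(253/1356, 56/339)
obs 10: x=0 → posterior Normal(23/136, 28/187)
obs 11: x=-5 → posterior Normal(-447/1636, 56/409)
obs 12: x=-5 → posterior Normal(-31/48, 14/111)
obs 13: x=-3 → posterior Normal(-1567/1916, 56/479)
obs 14: x=6 → posterior Normal(-727/2056, 28/257)

mu_0=-727/2056, tau_0^2=28/257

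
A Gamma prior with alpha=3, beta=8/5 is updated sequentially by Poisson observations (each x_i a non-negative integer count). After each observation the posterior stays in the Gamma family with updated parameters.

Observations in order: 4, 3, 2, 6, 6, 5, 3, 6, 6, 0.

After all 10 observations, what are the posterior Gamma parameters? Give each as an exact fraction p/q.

obs 1: x=4 → posterior Gamma(7, 13/5)
obs 2: x=3 → posterior Gamma(10, 18/5)
obs 3: x=2 → posterior Gamma(12, 23/5)
obs 4: x=6 → posterior Gamma(18, 28/5)
obs 5: x=6 → posterior Gamma(24, 33/5)
obs 6: x=5 → posterior Gamma(29, 38/5)
obs 7: x=3 → posterior Gamma(32, 43/5)
obs 8: x=6 → posterior Gamma(38, 48/5)
obs 9: x=6 → posterior Gamma(44, 53/5)
obs 10: x=0 → posterior Gamma(44, 58/5)

alpha=44, beta=58/5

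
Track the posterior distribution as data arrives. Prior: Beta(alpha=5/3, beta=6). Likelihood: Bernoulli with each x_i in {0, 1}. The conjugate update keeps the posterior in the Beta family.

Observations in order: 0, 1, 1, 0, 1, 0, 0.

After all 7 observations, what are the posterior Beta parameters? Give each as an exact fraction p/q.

obs 1: x=0 → posterior Beta(5/3, 7)
obs 2: x=1 → posterior Beta(8/3, 7)
obs 3: x=1 → posterior Beta(11/3, 7)
obs 4: x=0 → posterior Beta(11/3, 8)
obs 5: x=1 → posterior Beta(14/3, 8)
obs 6: x=0 → posterior Beta(14/3, 9)
obs 7: x=0 → posterior Beta(14/3, 10)

alpha=14/3, beta=10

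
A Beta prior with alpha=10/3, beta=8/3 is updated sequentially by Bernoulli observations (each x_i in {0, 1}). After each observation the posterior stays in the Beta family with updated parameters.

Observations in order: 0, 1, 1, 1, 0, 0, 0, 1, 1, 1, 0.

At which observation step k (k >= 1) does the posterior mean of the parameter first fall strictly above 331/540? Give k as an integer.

k = 4

obs 1: x=0 → posterior Beta(10/3, 11/3)
obs 2: x=1 → posterior Beta(13/3, 11/3)
obs 3: x=1 → posterior Beta(16/3, 11/3)
obs 4: x=1 → posterior Beta(19/3, 11/3)
obs 5: x=0 → posterior Beta(19/3, 14/3)
obs 6: x=0 → posterior Beta(19/3, 17/3)
obs 7: x=0 → posterior Beta(19/3, 20/3)
obs 8: x=1 → posterior Beta(22/3, 20/3)
obs 9: x=1 → posterior Beta(25/3, 20/3)
obs 10: x=1 → posterior Beta(28/3, 20/3)
obs 11: x=0 → posterior Beta(28/3, 23/3)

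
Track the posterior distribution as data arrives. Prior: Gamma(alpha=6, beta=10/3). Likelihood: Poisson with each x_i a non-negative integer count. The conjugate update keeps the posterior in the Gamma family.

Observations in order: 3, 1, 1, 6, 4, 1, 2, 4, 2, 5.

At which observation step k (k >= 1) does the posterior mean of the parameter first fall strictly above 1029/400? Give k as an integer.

k = 10

obs 1: x=3 → posterior Gamma(9, 13/3)
obs 2: x=1 → posterior Gamma(10, 16/3)
obs 3: x=1 → posterior Gamma(11, 19/3)
obs 4: x=6 → posterior Gamma(17, 22/3)
obs 5: x=4 → posterior Gamma(21, 25/3)
obs 6: x=1 → posterior Gamma(22, 28/3)
obs 7: x=2 → posterior Gamma(24, 31/3)
obs 8: x=4 → posterior Gamma(28, 34/3)
obs 9: x=2 → posterior Gamma(30, 37/3)
obs 10: x=5 → posterior Gamma(35, 40/3)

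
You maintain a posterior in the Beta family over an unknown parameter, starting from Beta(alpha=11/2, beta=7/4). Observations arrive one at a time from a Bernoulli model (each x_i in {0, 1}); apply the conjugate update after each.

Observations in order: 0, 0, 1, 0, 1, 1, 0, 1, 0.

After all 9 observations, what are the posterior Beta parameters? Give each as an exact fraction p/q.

alpha=19/2, beta=27/4

obs 1: x=0 → posterior Beta(11/2, 11/4)
obs 2: x=0 → posterior Beta(11/2, 15/4)
obs 3: x=1 → posterior Beta(13/2, 15/4)
obs 4: x=0 → posterior Beta(13/2, 19/4)
obs 5: x=1 → posterior Beta(15/2, 19/4)
obs 6: x=1 → posterior Beta(17/2, 19/4)
obs 7: x=0 → posterior Beta(17/2, 23/4)
obs 8: x=1 → posterior Beta(19/2, 23/4)
obs 9: x=0 → posterior Beta(19/2, 27/4)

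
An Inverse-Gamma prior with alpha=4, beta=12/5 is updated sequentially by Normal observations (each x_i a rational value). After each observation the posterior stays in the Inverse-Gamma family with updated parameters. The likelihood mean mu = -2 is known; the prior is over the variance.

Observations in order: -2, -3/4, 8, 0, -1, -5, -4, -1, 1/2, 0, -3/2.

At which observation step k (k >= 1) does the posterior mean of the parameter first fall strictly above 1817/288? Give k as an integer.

k = 3

obs 1: x=-2 → posterior Inverse-Gamma(9/2, 12/5)
obs 2: x=-3/4 → posterior Inverse-Gamma(5, 509/160)
obs 3: x=8 → posterior Inverse-Gamma(11/2, 8509/160)
obs 4: x=0 → posterior Inverse-Gamma(6, 8829/160)
obs 5: x=-1 → posterior Inverse-Gamma(13/2, 8909/160)
obs 6: x=-5 → posterior Inverse-Gamma(7, 9629/160)
obs 7: x=-4 → posterior Inverse-Gamma(15/2, 9949/160)
obs 8: x=-1 → posterior Inverse-Gamma(8, 10029/160)
obs 9: x=1/2 → posterior Inverse-Gamma(17/2, 10529/160)
obs 10: x=0 → posterior Inverse-Gamma(9, 10849/160)
obs 11: x=-3/2 → posterior Inverse-Gamma(19/2, 10869/160)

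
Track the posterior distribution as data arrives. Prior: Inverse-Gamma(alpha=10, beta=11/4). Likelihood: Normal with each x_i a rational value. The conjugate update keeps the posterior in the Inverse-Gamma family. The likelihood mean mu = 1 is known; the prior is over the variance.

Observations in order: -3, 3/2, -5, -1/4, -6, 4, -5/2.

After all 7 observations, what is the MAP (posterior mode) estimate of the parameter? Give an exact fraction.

2073/464

obs 1: x=-3 → posterior Inverse-Gamma(21/2, 43/4)
obs 2: x=3/2 → posterior Inverse-Gamma(11, 87/8)
obs 3: x=-5 → posterior Inverse-Gamma(23/2, 231/8)
obs 4: x=-1/4 → posterior Inverse-Gamma(12, 949/32)
obs 5: x=-6 → posterior Inverse-Gamma(25/2, 1733/32)
obs 6: x=4 → posterior Inverse-Gamma(13, 1877/32)
obs 7: x=-5/2 → posterior Inverse-Gamma(27/2, 2073/32)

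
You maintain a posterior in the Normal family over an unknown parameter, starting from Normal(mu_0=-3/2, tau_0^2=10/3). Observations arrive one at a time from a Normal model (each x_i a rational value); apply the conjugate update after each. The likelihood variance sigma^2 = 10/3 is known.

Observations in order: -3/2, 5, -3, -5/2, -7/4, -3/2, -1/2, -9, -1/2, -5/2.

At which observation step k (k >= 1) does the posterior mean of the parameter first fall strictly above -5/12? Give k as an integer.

obs 1: x=-3/2 → posterior Normal(-3/2, 5/3)
obs 2: x=5 → posterior Normal(2/3, 10/9)
obs 3: x=-3 → posterior Normal(-1/4, 5/6)
obs 4: x=-5/2 → posterior Normal(-7/10, 2/3)
obs 5: x=-7/4 → posterior Normal(-7/8, 5/9)
obs 6: x=-3/2 → posterior Normal(-27/28, 10/21)
obs 7: x=-1/2 → posterior Normal(-29/32, 5/12)
obs 8: x=-9 → posterior Normal(-65/36, 10/27)
obs 9: x=-1/2 → posterior Normal(-67/40, 1/3)
obs 10: x=-5/2 → posterior Normal(-7/4, 10/33)

k = 2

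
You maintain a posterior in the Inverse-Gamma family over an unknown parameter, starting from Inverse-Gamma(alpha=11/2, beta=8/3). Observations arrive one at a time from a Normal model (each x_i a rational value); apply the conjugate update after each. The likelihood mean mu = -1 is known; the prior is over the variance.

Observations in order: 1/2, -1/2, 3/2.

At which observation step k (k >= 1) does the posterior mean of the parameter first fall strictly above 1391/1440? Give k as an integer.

obs 1: x=1/2 → posterior Inverse-Gamma(6, 91/24)
obs 2: x=-1/2 → posterior Inverse-Gamma(13/2, 47/12)
obs 3: x=3/2 → posterior Inverse-Gamma(7, 169/24)

k = 3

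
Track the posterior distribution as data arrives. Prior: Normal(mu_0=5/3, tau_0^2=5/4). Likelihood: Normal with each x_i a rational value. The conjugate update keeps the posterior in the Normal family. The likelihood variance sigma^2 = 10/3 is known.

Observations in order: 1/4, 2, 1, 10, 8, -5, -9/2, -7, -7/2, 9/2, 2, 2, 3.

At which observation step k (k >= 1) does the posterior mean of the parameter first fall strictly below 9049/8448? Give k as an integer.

obs 1: x=1/4 → posterior Normal(169/132, 10/11)
obs 2: x=2 → posterior Normal(241/168, 5/7)
obs 3: x=1 → posterior Normal(277/204, 10/17)
obs 4: x=10 → posterior Normal(637/240, 1/2)
obs 5: x=8 → posterior Normal(925/276, 10/23)
obs 6: x=-5 → posterior Normal(745/312, 5/13)
obs 7: x=-9/2 → posterior Normal(583/348, 10/29)
obs 8: x=-7 → posterior Normal(331/384, 5/16)
obs 9: x=-7/2 → posterior Normal(41/84, 2/7)
obs 10: x=9/2 → posterior Normal(367/456, 5/19)
obs 11: x=2 → posterior Normal(439/492, 10/41)
obs 12: x=2 → posterior Normal(511/528, 5/22)
obs 13: x=3 → posterior Normal(619/564, 10/47)

k = 8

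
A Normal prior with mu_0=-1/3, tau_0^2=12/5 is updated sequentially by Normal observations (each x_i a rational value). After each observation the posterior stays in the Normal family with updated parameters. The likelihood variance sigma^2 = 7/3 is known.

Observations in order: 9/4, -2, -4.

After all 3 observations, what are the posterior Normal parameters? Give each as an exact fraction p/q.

obs 1: x=9/4 → posterior Normal(208/213, 84/71)
obs 2: x=-2 → posterior Normal(-8/321, 84/107)
obs 3: x=-4 → posterior Normal(-40/39, 84/143)

mu_0=-40/39, tau_0^2=84/143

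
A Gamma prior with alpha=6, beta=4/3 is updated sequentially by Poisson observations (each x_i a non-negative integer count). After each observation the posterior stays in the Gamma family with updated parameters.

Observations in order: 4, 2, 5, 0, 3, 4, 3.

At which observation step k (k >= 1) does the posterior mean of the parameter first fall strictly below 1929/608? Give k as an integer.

k = 5

obs 1: x=4 → posterior Gamma(10, 7/3)
obs 2: x=2 → posterior Gamma(12, 10/3)
obs 3: x=5 → posterior Gamma(17, 13/3)
obs 4: x=0 → posterior Gamma(17, 16/3)
obs 5: x=3 → posterior Gamma(20, 19/3)
obs 6: x=4 → posterior Gamma(24, 22/3)
obs 7: x=3 → posterior Gamma(27, 25/3)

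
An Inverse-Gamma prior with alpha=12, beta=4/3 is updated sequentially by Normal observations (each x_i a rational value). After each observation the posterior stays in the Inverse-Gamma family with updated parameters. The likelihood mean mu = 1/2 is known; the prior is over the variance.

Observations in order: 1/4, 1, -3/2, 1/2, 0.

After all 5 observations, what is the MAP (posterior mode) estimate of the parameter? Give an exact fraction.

347/1488

obs 1: x=1/4 → posterior Inverse-Gamma(25/2, 131/96)
obs 2: x=1 → posterior Inverse-Gamma(13, 143/96)
obs 3: x=-3/2 → posterior Inverse-Gamma(27/2, 335/96)
obs 4: x=1/2 → posterior Inverse-Gamma(14, 335/96)
obs 5: x=0 → posterior Inverse-Gamma(29/2, 347/96)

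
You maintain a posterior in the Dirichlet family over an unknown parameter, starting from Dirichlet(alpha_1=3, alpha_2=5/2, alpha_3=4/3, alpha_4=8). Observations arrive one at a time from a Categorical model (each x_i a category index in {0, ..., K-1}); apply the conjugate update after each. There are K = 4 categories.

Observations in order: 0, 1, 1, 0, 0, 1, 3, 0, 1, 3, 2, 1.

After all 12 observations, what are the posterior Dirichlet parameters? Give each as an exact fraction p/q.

obs 1: x=0 → posterior Dirichlet(4, 5/2, 4/3, 8)
obs 2: x=1 → posterior Dirichlet(4, 7/2, 4/3, 8)
obs 3: x=1 → posterior Dirichlet(4, 9/2, 4/3, 8)
obs 4: x=0 → posterior Dirichlet(5, 9/2, 4/3, 8)
obs 5: x=0 → posterior Dirichlet(6, 9/2, 4/3, 8)
obs 6: x=1 → posterior Dirichlet(6, 11/2, 4/3, 8)
obs 7: x=3 → posterior Dirichlet(6, 11/2, 4/3, 9)
obs 8: x=0 → posterior Dirichlet(7, 11/2, 4/3, 9)
obs 9: x=1 → posterior Dirichlet(7, 13/2, 4/3, 9)
obs 10: x=3 → posterior Dirichlet(7, 13/2, 4/3, 10)
obs 11: x=2 → posterior Dirichlet(7, 13/2, 7/3, 10)
obs 12: x=1 → posterior Dirichlet(7, 15/2, 7/3, 10)

alpha_1=7, alpha_2=15/2, alpha_3=7/3, alpha_4=10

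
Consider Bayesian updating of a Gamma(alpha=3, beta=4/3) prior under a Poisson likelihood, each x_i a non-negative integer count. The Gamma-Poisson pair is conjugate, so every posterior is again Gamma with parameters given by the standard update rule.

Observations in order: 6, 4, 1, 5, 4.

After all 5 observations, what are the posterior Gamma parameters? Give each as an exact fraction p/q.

alpha=23, beta=19/3

obs 1: x=6 → posterior Gamma(9, 7/3)
obs 2: x=4 → posterior Gamma(13, 10/3)
obs 3: x=1 → posterior Gamma(14, 13/3)
obs 4: x=5 → posterior Gamma(19, 16/3)
obs 5: x=4 → posterior Gamma(23, 19/3)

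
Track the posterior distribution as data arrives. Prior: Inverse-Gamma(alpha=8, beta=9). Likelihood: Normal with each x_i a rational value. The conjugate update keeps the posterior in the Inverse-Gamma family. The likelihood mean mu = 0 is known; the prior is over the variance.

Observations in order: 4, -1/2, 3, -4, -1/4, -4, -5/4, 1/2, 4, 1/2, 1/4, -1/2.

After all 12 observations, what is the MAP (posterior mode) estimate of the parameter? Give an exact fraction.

1499/480

obs 1: x=4 → posterior Inverse-Gamma(17/2, 17)
obs 2: x=-1/2 → posterior Inverse-Gamma(9, 137/8)
obs 3: x=3 → posterior Inverse-Gamma(19/2, 173/8)
obs 4: x=-4 → posterior Inverse-Gamma(10, 237/8)
obs 5: x=-1/4 → posterior Inverse-Gamma(21/2, 949/32)
obs 6: x=-4 → posterior Inverse-Gamma(11, 1205/32)
obs 7: x=-5/4 → posterior Inverse-Gamma(23/2, 615/16)
obs 8: x=1/2 → posterior Inverse-Gamma(12, 617/16)
obs 9: x=4 → posterior Inverse-Gamma(25/2, 745/16)
obs 10: x=1/2 → posterior Inverse-Gamma(13, 747/16)
obs 11: x=1/4 → posterior Inverse-Gamma(27/2, 1495/32)
obs 12: x=-1/2 → posterior Inverse-Gamma(14, 1499/32)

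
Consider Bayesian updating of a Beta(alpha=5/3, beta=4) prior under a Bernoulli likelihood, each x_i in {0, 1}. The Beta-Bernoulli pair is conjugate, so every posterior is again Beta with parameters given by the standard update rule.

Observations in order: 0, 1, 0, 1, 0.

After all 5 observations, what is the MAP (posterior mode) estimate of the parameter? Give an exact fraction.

4/13

obs 1: x=0 → posterior Beta(5/3, 5)
obs 2: x=1 → posterior Beta(8/3, 5)
obs 3: x=0 → posterior Beta(8/3, 6)
obs 4: x=1 → posterior Beta(11/3, 6)
obs 5: x=0 → posterior Beta(11/3, 7)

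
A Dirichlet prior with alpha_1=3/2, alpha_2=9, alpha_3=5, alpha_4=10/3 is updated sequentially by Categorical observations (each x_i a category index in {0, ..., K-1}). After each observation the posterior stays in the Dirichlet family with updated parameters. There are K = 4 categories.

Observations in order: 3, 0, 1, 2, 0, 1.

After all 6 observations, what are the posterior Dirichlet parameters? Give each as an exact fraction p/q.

alpha_1=7/2, alpha_2=11, alpha_3=6, alpha_4=13/3

obs 1: x=3 → posterior Dirichlet(3/2, 9, 5, 13/3)
obs 2: x=0 → posterior Dirichlet(5/2, 9, 5, 13/3)
obs 3: x=1 → posterior Dirichlet(5/2, 10, 5, 13/3)
obs 4: x=2 → posterior Dirichlet(5/2, 10, 6, 13/3)
obs 5: x=0 → posterior Dirichlet(7/2, 10, 6, 13/3)
obs 6: x=1 → posterior Dirichlet(7/2, 11, 6, 13/3)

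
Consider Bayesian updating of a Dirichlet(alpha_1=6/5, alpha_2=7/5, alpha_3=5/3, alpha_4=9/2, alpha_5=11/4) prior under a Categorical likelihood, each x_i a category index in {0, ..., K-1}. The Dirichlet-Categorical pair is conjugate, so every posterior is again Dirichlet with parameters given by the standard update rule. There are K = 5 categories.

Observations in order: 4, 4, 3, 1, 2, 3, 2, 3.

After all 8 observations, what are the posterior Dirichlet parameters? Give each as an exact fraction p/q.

obs 1: x=4 → posterior Dirichlet(6/5, 7/5, 5/3, 9/2, 15/4)
obs 2: x=4 → posterior Dirichlet(6/5, 7/5, 5/3, 9/2, 19/4)
obs 3: x=3 → posterior Dirichlet(6/5, 7/5, 5/3, 11/2, 19/4)
obs 4: x=1 → posterior Dirichlet(6/5, 12/5, 5/3, 11/2, 19/4)
obs 5: x=2 → posterior Dirichlet(6/5, 12/5, 8/3, 11/2, 19/4)
obs 6: x=3 → posterior Dirichlet(6/5, 12/5, 8/3, 13/2, 19/4)
obs 7: x=2 → posterior Dirichlet(6/5, 12/5, 11/3, 13/2, 19/4)
obs 8: x=3 → posterior Dirichlet(6/5, 12/5, 11/3, 15/2, 19/4)

alpha_1=6/5, alpha_2=12/5, alpha_3=11/3, alpha_4=15/2, alpha_5=19/4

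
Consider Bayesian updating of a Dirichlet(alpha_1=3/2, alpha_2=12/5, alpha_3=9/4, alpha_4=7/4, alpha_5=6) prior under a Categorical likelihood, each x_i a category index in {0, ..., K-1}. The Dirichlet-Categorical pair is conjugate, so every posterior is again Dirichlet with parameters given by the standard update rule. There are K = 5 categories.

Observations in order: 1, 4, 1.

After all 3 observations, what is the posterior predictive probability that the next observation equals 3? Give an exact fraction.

obs 1: x=1 → posterior Dirichlet(3/2, 17/5, 9/4, 7/4, 6)
obs 2: x=4 → posterior Dirichlet(3/2, 17/5, 9/4, 7/4, 7)
obs 3: x=1 → posterior Dirichlet(3/2, 22/5, 9/4, 7/4, 7)

35/338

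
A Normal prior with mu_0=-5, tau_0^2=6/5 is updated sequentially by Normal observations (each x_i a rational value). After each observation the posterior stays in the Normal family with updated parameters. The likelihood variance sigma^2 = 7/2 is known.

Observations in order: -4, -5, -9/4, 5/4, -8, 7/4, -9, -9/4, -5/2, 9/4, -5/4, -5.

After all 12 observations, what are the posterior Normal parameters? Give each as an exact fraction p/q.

mu_0=-583/179, tau_0^2=42/179

obs 1: x=-4 → posterior Normal(-223/47, 42/47)
obs 2: x=-5 → posterior Normal(-283/59, 42/59)
obs 3: x=-9/4 → posterior Normal(-310/71, 42/71)
obs 4: x=5/4 → posterior Normal(-295/83, 42/83)
obs 5: x=-8 → posterior Normal(-391/95, 42/95)
obs 6: x=7/4 → posterior Normal(-370/107, 42/107)
obs 7: x=-9 → posterior Normal(-478/119, 6/17)
obs 8: x=-9/4 → posterior Normal(-505/131, 42/131)
obs 9: x=-5/2 → posterior Normal(-535/143, 42/143)
obs 10: x=9/4 → posterior Normal(-508/155, 42/155)
obs 11: x=-5/4 → posterior Normal(-523/167, 42/167)
obs 12: x=-5 → posterior Normal(-583/179, 42/179)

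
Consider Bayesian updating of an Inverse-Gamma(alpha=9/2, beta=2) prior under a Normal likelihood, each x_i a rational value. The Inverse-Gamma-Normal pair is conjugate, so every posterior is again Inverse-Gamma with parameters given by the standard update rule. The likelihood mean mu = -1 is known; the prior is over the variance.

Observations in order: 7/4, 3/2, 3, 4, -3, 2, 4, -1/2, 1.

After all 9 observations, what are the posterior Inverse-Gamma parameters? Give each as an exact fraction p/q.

alpha=9, beta=1617/32

obs 1: x=7/4 → posterior Inverse-Gamma(5, 185/32)
obs 2: x=3/2 → posterior Inverse-Gamma(11/2, 285/32)
obs 3: x=3 → posterior Inverse-Gamma(6, 541/32)
obs 4: x=4 → posterior Inverse-Gamma(13/2, 941/32)
obs 5: x=-3 → posterior Inverse-Gamma(7, 1005/32)
obs 6: x=2 → posterior Inverse-Gamma(15/2, 1149/32)
obs 7: x=4 → posterior Inverse-Gamma(8, 1549/32)
obs 8: x=-1/2 → posterior Inverse-Gamma(17/2, 1553/32)
obs 9: x=1 → posterior Inverse-Gamma(9, 1617/32)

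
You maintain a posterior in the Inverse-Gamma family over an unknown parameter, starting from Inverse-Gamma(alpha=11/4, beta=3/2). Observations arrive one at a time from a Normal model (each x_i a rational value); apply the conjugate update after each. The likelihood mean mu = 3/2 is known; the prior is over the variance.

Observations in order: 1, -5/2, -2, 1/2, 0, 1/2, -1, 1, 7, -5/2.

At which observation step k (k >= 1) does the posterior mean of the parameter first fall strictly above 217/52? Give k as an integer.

obs 1: x=1 → posterior Inverse-Gamma(13/4, 13/8)
obs 2: x=-5/2 → posterior Inverse-Gamma(15/4, 77/8)
obs 3: x=-2 → posterior Inverse-Gamma(17/4, 63/4)
obs 4: x=1/2 → posterior Inverse-Gamma(19/4, 65/4)
obs 5: x=0 → posterior Inverse-Gamma(21/4, 139/8)
obs 6: x=1/2 → posterior Inverse-Gamma(23/4, 143/8)
obs 7: x=-1 → posterior Inverse-Gamma(25/4, 21)
obs 8: x=1 → posterior Inverse-Gamma(27/4, 169/8)
obs 9: x=7 → posterior Inverse-Gamma(29/4, 145/4)
obs 10: x=-5/2 → posterior Inverse-Gamma(31/4, 177/4)

k = 3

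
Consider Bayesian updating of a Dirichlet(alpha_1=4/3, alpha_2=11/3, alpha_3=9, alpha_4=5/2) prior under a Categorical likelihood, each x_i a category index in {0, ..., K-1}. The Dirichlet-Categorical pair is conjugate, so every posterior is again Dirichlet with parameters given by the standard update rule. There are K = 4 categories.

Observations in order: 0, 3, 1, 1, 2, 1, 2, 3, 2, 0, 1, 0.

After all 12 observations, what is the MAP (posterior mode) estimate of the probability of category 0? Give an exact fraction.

20/147

obs 1: x=0 → posterior Dirichlet(7/3, 11/3, 9, 5/2)
obs 2: x=3 → posterior Dirichlet(7/3, 11/3, 9, 7/2)
obs 3: x=1 → posterior Dirichlet(7/3, 14/3, 9, 7/2)
obs 4: x=1 → posterior Dirichlet(7/3, 17/3, 9, 7/2)
obs 5: x=2 → posterior Dirichlet(7/3, 17/3, 10, 7/2)
obs 6: x=1 → posterior Dirichlet(7/3, 20/3, 10, 7/2)
obs 7: x=2 → posterior Dirichlet(7/3, 20/3, 11, 7/2)
obs 8: x=3 → posterior Dirichlet(7/3, 20/3, 11, 9/2)
obs 9: x=2 → posterior Dirichlet(7/3, 20/3, 12, 9/2)
obs 10: x=0 → posterior Dirichlet(10/3, 20/3, 12, 9/2)
obs 11: x=1 → posterior Dirichlet(10/3, 23/3, 12, 9/2)
obs 12: x=0 → posterior Dirichlet(13/3, 23/3, 12, 9/2)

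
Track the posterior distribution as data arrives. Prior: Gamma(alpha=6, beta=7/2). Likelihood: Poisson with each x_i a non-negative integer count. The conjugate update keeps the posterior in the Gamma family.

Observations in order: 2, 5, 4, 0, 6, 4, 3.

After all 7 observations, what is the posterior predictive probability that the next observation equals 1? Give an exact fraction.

278439017347029846031203080013962199276060/1635170022196481349560959748587682926364327

obs 1: x=2 → posterior Gamma(8, 9/2)
obs 2: x=5 → posterior Gamma(13, 11/2)
obs 3: x=4 → posterior Gamma(17, 13/2)
obs 4: x=0 → posterior Gamma(17, 15/2)
obs 5: x=6 → posterior Gamma(23, 17/2)
obs 6: x=4 → posterior Gamma(27, 19/2)
obs 7: x=3 → posterior Gamma(30, 21/2)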